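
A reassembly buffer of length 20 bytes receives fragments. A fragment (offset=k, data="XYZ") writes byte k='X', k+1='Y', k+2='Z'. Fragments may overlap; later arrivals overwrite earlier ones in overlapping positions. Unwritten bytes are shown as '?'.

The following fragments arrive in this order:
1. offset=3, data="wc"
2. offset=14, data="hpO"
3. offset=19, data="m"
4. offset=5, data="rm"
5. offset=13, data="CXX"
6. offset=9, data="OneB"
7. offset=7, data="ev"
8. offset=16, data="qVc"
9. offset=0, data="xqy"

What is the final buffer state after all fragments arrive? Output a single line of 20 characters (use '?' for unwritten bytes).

Answer: xqywcrmevOneBCXXqVcm

Derivation:
Fragment 1: offset=3 data="wc" -> buffer=???wc???????????????
Fragment 2: offset=14 data="hpO" -> buffer=???wc?????????hpO???
Fragment 3: offset=19 data="m" -> buffer=???wc?????????hpO??m
Fragment 4: offset=5 data="rm" -> buffer=???wcrm???????hpO??m
Fragment 5: offset=13 data="CXX" -> buffer=???wcrm??????CXXO??m
Fragment 6: offset=9 data="OneB" -> buffer=???wcrm??OneBCXXO??m
Fragment 7: offset=7 data="ev" -> buffer=???wcrmevOneBCXXO??m
Fragment 8: offset=16 data="qVc" -> buffer=???wcrmevOneBCXXqVcm
Fragment 9: offset=0 data="xqy" -> buffer=xqywcrmevOneBCXXqVcm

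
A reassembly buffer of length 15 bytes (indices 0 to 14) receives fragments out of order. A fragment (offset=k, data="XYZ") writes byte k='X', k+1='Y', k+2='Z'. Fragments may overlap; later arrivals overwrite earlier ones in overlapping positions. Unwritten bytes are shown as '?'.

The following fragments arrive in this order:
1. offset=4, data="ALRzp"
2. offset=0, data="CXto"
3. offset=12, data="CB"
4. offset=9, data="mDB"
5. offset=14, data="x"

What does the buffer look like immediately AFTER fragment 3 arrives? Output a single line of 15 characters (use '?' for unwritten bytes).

Answer: CXtoALRzp???CB?

Derivation:
Fragment 1: offset=4 data="ALRzp" -> buffer=????ALRzp??????
Fragment 2: offset=0 data="CXto" -> buffer=CXtoALRzp??????
Fragment 3: offset=12 data="CB" -> buffer=CXtoALRzp???CB?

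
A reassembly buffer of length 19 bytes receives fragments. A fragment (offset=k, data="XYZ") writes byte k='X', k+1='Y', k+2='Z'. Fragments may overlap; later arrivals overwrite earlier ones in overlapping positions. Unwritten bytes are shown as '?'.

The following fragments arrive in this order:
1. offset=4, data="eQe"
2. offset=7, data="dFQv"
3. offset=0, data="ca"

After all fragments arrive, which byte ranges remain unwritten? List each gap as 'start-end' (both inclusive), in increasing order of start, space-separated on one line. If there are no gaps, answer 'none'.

Answer: 2-3 11-18

Derivation:
Fragment 1: offset=4 len=3
Fragment 2: offset=7 len=4
Fragment 3: offset=0 len=2
Gaps: 2-3 11-18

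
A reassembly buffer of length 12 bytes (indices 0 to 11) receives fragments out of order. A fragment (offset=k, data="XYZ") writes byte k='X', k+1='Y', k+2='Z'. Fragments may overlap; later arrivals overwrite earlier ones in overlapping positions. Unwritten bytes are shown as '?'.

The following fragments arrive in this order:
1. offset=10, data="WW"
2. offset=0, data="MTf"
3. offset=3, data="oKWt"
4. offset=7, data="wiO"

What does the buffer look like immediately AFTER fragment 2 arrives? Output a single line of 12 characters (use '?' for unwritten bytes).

Fragment 1: offset=10 data="WW" -> buffer=??????????WW
Fragment 2: offset=0 data="MTf" -> buffer=MTf???????WW

Answer: MTf???????WW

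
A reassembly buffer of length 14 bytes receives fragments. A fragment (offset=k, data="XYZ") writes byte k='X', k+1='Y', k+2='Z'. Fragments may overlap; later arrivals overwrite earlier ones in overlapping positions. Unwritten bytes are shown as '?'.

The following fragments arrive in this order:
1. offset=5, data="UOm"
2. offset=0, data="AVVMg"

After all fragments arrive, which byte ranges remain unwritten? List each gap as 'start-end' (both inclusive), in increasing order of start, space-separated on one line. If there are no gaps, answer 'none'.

Fragment 1: offset=5 len=3
Fragment 2: offset=0 len=5
Gaps: 8-13

Answer: 8-13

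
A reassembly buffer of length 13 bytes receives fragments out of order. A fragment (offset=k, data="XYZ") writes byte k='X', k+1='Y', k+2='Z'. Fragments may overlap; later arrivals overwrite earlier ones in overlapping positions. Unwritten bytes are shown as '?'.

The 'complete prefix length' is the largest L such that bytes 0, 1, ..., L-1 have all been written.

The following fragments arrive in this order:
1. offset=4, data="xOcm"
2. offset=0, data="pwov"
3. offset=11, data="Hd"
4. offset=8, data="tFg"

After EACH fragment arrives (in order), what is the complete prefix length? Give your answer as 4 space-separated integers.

Answer: 0 8 8 13

Derivation:
Fragment 1: offset=4 data="xOcm" -> buffer=????xOcm????? -> prefix_len=0
Fragment 2: offset=0 data="pwov" -> buffer=pwovxOcm????? -> prefix_len=8
Fragment 3: offset=11 data="Hd" -> buffer=pwovxOcm???Hd -> prefix_len=8
Fragment 4: offset=8 data="tFg" -> buffer=pwovxOcmtFgHd -> prefix_len=13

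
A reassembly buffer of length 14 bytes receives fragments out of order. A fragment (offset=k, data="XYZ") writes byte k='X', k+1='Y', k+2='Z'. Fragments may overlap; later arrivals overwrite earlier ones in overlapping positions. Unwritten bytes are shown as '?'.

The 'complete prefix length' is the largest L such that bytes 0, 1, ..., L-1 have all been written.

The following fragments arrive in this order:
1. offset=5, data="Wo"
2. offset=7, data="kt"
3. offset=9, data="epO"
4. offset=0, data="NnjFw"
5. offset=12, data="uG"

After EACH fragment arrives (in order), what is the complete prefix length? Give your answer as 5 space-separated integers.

Answer: 0 0 0 12 14

Derivation:
Fragment 1: offset=5 data="Wo" -> buffer=?????Wo??????? -> prefix_len=0
Fragment 2: offset=7 data="kt" -> buffer=?????Wokt????? -> prefix_len=0
Fragment 3: offset=9 data="epO" -> buffer=?????WoktepO?? -> prefix_len=0
Fragment 4: offset=0 data="NnjFw" -> buffer=NnjFwWoktepO?? -> prefix_len=12
Fragment 5: offset=12 data="uG" -> buffer=NnjFwWoktepOuG -> prefix_len=14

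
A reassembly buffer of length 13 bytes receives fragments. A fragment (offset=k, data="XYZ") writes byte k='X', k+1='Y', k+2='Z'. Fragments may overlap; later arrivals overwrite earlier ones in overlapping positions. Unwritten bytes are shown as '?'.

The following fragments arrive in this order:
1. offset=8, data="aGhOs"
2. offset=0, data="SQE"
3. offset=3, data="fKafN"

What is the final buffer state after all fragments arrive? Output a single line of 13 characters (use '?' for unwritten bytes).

Fragment 1: offset=8 data="aGhOs" -> buffer=????????aGhOs
Fragment 2: offset=0 data="SQE" -> buffer=SQE?????aGhOs
Fragment 3: offset=3 data="fKafN" -> buffer=SQEfKafNaGhOs

Answer: SQEfKafNaGhOs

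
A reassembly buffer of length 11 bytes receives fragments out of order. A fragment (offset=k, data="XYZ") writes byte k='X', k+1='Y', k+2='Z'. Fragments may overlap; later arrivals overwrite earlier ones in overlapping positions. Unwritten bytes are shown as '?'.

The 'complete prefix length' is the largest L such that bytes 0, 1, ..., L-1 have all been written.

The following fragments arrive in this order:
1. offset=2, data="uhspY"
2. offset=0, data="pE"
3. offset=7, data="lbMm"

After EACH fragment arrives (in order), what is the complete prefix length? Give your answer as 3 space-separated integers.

Fragment 1: offset=2 data="uhspY" -> buffer=??uhspY???? -> prefix_len=0
Fragment 2: offset=0 data="pE" -> buffer=pEuhspY???? -> prefix_len=7
Fragment 3: offset=7 data="lbMm" -> buffer=pEuhspYlbMm -> prefix_len=11

Answer: 0 7 11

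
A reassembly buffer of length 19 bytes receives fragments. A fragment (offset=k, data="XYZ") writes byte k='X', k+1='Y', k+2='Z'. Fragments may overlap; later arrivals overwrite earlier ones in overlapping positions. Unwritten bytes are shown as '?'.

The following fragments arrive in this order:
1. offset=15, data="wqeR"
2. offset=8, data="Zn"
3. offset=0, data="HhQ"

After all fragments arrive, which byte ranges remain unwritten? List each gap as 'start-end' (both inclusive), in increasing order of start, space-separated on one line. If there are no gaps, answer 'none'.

Answer: 3-7 10-14

Derivation:
Fragment 1: offset=15 len=4
Fragment 2: offset=8 len=2
Fragment 3: offset=0 len=3
Gaps: 3-7 10-14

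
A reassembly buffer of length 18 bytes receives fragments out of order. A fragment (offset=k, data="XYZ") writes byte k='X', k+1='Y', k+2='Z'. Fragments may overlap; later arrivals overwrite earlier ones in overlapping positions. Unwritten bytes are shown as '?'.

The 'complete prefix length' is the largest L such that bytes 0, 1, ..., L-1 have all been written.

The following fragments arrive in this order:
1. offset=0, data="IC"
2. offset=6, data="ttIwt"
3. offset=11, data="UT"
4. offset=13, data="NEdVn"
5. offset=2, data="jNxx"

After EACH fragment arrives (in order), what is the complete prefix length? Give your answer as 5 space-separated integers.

Fragment 1: offset=0 data="IC" -> buffer=IC???????????????? -> prefix_len=2
Fragment 2: offset=6 data="ttIwt" -> buffer=IC????ttIwt??????? -> prefix_len=2
Fragment 3: offset=11 data="UT" -> buffer=IC????ttIwtUT????? -> prefix_len=2
Fragment 4: offset=13 data="NEdVn" -> buffer=IC????ttIwtUTNEdVn -> prefix_len=2
Fragment 5: offset=2 data="jNxx" -> buffer=ICjNxxttIwtUTNEdVn -> prefix_len=18

Answer: 2 2 2 2 18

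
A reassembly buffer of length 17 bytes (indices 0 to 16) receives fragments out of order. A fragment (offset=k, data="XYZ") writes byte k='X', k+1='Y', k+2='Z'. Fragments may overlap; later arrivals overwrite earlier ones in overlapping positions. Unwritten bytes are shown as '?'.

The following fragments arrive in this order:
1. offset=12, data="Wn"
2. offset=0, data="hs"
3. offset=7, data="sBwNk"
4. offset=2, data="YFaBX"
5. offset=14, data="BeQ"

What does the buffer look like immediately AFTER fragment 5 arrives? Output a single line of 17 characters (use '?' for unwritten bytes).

Answer: hsYFaBXsBwNkWnBeQ

Derivation:
Fragment 1: offset=12 data="Wn" -> buffer=????????????Wn???
Fragment 2: offset=0 data="hs" -> buffer=hs??????????Wn???
Fragment 3: offset=7 data="sBwNk" -> buffer=hs?????sBwNkWn???
Fragment 4: offset=2 data="YFaBX" -> buffer=hsYFaBXsBwNkWn???
Fragment 5: offset=14 data="BeQ" -> buffer=hsYFaBXsBwNkWnBeQ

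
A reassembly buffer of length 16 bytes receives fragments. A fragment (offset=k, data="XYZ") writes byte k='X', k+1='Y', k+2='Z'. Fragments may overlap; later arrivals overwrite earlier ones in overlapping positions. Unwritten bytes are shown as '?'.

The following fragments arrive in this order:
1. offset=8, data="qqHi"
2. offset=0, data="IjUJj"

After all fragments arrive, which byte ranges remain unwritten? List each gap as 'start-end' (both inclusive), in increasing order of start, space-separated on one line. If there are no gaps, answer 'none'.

Answer: 5-7 12-15

Derivation:
Fragment 1: offset=8 len=4
Fragment 2: offset=0 len=5
Gaps: 5-7 12-15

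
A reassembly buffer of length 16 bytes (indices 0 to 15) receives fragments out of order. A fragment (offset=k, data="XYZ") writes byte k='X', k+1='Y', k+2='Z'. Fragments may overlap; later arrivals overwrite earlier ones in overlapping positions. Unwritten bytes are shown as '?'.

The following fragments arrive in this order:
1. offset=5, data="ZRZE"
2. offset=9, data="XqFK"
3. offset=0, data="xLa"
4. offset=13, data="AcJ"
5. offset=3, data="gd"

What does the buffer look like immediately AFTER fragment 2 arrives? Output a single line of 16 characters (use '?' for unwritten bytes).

Fragment 1: offset=5 data="ZRZE" -> buffer=?????ZRZE???????
Fragment 2: offset=9 data="XqFK" -> buffer=?????ZRZEXqFK???

Answer: ?????ZRZEXqFK???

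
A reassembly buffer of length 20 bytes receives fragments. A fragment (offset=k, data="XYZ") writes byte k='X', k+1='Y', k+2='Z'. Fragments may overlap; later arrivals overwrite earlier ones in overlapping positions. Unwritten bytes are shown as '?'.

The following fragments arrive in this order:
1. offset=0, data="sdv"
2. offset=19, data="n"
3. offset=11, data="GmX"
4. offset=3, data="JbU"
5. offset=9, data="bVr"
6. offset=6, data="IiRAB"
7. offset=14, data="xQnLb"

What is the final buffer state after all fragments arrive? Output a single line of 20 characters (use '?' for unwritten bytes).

Fragment 1: offset=0 data="sdv" -> buffer=sdv?????????????????
Fragment 2: offset=19 data="n" -> buffer=sdv????????????????n
Fragment 3: offset=11 data="GmX" -> buffer=sdv????????GmX?????n
Fragment 4: offset=3 data="JbU" -> buffer=sdvJbU?????GmX?????n
Fragment 5: offset=9 data="bVr" -> buffer=sdvJbU???bVrmX?????n
Fragment 6: offset=6 data="IiRAB" -> buffer=sdvJbUIiRABrmX?????n
Fragment 7: offset=14 data="xQnLb" -> buffer=sdvJbUIiRABrmXxQnLbn

Answer: sdvJbUIiRABrmXxQnLbn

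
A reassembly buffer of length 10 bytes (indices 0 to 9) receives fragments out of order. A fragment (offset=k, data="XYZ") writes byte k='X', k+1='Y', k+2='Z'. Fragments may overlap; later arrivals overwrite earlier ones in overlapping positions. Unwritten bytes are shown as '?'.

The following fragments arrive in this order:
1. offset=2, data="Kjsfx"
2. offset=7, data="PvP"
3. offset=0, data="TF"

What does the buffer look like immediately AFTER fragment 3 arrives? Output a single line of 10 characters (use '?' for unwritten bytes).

Fragment 1: offset=2 data="Kjsfx" -> buffer=??Kjsfx???
Fragment 2: offset=7 data="PvP" -> buffer=??KjsfxPvP
Fragment 3: offset=0 data="TF" -> buffer=TFKjsfxPvP

Answer: TFKjsfxPvP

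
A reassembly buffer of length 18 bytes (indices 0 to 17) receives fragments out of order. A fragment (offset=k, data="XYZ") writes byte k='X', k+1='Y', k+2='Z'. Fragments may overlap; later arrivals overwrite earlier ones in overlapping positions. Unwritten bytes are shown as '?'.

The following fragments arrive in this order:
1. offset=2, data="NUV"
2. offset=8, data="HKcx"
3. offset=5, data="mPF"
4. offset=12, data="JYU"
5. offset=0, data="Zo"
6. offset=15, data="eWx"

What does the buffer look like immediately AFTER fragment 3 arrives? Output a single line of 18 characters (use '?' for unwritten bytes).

Fragment 1: offset=2 data="NUV" -> buffer=??NUV?????????????
Fragment 2: offset=8 data="HKcx" -> buffer=??NUV???HKcx??????
Fragment 3: offset=5 data="mPF" -> buffer=??NUVmPFHKcx??????

Answer: ??NUVmPFHKcx??????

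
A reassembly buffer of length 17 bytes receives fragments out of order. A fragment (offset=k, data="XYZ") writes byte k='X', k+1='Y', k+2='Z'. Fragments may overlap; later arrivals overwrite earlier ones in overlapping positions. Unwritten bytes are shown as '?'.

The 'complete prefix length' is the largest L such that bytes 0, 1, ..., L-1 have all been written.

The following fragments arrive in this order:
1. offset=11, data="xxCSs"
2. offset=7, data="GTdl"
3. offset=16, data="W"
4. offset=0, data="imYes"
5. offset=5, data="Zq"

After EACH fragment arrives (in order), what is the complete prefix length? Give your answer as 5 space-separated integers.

Fragment 1: offset=11 data="xxCSs" -> buffer=???????????xxCSs? -> prefix_len=0
Fragment 2: offset=7 data="GTdl" -> buffer=???????GTdlxxCSs? -> prefix_len=0
Fragment 3: offset=16 data="W" -> buffer=???????GTdlxxCSsW -> prefix_len=0
Fragment 4: offset=0 data="imYes" -> buffer=imYes??GTdlxxCSsW -> prefix_len=5
Fragment 5: offset=5 data="Zq" -> buffer=imYesZqGTdlxxCSsW -> prefix_len=17

Answer: 0 0 0 5 17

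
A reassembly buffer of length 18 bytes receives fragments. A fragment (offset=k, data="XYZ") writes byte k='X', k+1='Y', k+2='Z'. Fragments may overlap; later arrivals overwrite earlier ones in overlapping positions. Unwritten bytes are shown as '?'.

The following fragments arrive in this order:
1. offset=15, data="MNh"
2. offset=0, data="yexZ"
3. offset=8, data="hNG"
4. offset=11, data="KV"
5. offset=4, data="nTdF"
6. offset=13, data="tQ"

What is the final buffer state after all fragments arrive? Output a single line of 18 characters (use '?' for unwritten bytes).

Answer: yexZnTdFhNGKVtQMNh

Derivation:
Fragment 1: offset=15 data="MNh" -> buffer=???????????????MNh
Fragment 2: offset=0 data="yexZ" -> buffer=yexZ???????????MNh
Fragment 3: offset=8 data="hNG" -> buffer=yexZ????hNG????MNh
Fragment 4: offset=11 data="KV" -> buffer=yexZ????hNGKV??MNh
Fragment 5: offset=4 data="nTdF" -> buffer=yexZnTdFhNGKV??MNh
Fragment 6: offset=13 data="tQ" -> buffer=yexZnTdFhNGKVtQMNh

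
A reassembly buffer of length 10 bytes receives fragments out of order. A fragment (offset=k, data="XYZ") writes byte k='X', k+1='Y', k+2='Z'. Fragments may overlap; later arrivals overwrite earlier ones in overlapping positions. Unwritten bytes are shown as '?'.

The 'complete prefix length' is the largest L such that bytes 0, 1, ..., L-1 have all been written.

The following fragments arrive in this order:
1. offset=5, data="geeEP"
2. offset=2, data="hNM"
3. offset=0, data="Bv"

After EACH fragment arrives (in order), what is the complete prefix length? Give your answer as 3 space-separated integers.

Answer: 0 0 10

Derivation:
Fragment 1: offset=5 data="geeEP" -> buffer=?????geeEP -> prefix_len=0
Fragment 2: offset=2 data="hNM" -> buffer=??hNMgeeEP -> prefix_len=0
Fragment 3: offset=0 data="Bv" -> buffer=BvhNMgeeEP -> prefix_len=10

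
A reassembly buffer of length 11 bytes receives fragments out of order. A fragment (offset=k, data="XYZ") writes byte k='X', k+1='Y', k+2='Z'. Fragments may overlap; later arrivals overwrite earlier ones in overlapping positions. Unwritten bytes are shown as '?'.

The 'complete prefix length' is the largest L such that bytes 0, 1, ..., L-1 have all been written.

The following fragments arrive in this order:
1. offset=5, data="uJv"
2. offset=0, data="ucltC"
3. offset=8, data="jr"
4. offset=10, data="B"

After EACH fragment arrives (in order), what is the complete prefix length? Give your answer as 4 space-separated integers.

Answer: 0 8 10 11

Derivation:
Fragment 1: offset=5 data="uJv" -> buffer=?????uJv??? -> prefix_len=0
Fragment 2: offset=0 data="ucltC" -> buffer=ucltCuJv??? -> prefix_len=8
Fragment 3: offset=8 data="jr" -> buffer=ucltCuJvjr? -> prefix_len=10
Fragment 4: offset=10 data="B" -> buffer=ucltCuJvjrB -> prefix_len=11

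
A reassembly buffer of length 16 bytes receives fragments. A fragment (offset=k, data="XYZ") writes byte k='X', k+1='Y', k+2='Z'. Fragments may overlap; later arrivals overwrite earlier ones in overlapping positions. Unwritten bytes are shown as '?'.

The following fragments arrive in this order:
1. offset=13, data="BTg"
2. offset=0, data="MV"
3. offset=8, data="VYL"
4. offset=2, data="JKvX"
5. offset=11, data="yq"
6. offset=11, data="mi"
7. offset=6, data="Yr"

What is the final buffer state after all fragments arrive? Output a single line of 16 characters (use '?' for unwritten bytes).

Answer: MVJKvXYrVYLmiBTg

Derivation:
Fragment 1: offset=13 data="BTg" -> buffer=?????????????BTg
Fragment 2: offset=0 data="MV" -> buffer=MV???????????BTg
Fragment 3: offset=8 data="VYL" -> buffer=MV??????VYL??BTg
Fragment 4: offset=2 data="JKvX" -> buffer=MVJKvX??VYL??BTg
Fragment 5: offset=11 data="yq" -> buffer=MVJKvX??VYLyqBTg
Fragment 6: offset=11 data="mi" -> buffer=MVJKvX??VYLmiBTg
Fragment 7: offset=6 data="Yr" -> buffer=MVJKvXYrVYLmiBTg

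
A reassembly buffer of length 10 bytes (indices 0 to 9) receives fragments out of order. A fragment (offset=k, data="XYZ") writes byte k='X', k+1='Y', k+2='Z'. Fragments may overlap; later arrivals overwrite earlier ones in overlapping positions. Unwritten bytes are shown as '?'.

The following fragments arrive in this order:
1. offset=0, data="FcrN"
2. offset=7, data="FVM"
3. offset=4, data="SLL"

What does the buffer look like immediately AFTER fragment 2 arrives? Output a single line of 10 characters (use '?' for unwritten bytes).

Fragment 1: offset=0 data="FcrN" -> buffer=FcrN??????
Fragment 2: offset=7 data="FVM" -> buffer=FcrN???FVM

Answer: FcrN???FVM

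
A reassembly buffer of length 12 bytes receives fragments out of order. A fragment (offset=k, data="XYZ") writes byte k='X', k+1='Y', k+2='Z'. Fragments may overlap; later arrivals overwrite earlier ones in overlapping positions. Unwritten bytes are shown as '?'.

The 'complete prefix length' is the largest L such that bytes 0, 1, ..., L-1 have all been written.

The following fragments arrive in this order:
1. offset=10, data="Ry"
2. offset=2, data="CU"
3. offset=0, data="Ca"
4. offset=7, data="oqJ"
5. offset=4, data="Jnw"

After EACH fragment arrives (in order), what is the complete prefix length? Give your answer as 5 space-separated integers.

Fragment 1: offset=10 data="Ry" -> buffer=??????????Ry -> prefix_len=0
Fragment 2: offset=2 data="CU" -> buffer=??CU??????Ry -> prefix_len=0
Fragment 3: offset=0 data="Ca" -> buffer=CaCU??????Ry -> prefix_len=4
Fragment 4: offset=7 data="oqJ" -> buffer=CaCU???oqJRy -> prefix_len=4
Fragment 5: offset=4 data="Jnw" -> buffer=CaCUJnwoqJRy -> prefix_len=12

Answer: 0 0 4 4 12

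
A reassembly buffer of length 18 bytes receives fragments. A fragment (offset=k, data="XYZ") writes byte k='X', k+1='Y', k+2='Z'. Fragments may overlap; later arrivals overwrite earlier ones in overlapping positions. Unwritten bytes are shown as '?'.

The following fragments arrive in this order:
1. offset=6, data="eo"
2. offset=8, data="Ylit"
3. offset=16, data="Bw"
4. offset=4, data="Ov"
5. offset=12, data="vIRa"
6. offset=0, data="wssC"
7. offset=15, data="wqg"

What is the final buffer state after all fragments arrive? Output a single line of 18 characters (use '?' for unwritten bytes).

Answer: wssCOveoYlitvIRwqg

Derivation:
Fragment 1: offset=6 data="eo" -> buffer=??????eo??????????
Fragment 2: offset=8 data="Ylit" -> buffer=??????eoYlit??????
Fragment 3: offset=16 data="Bw" -> buffer=??????eoYlit????Bw
Fragment 4: offset=4 data="Ov" -> buffer=????OveoYlit????Bw
Fragment 5: offset=12 data="vIRa" -> buffer=????OveoYlitvIRaBw
Fragment 6: offset=0 data="wssC" -> buffer=wssCOveoYlitvIRaBw
Fragment 7: offset=15 data="wqg" -> buffer=wssCOveoYlitvIRwqg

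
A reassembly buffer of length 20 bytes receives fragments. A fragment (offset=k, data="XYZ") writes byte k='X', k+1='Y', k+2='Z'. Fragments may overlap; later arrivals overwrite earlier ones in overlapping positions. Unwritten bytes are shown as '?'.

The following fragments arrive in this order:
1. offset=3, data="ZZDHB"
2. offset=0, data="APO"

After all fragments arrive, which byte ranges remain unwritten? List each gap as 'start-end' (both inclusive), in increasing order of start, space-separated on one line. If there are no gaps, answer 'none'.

Fragment 1: offset=3 len=5
Fragment 2: offset=0 len=3
Gaps: 8-19

Answer: 8-19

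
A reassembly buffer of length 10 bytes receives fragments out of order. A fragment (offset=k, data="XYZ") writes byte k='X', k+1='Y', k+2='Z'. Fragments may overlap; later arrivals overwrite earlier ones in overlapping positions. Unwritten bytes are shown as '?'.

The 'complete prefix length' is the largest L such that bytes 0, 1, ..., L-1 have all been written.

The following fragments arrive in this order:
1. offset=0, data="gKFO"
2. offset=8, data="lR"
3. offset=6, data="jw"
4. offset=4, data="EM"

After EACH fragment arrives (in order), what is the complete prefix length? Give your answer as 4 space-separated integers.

Answer: 4 4 4 10

Derivation:
Fragment 1: offset=0 data="gKFO" -> buffer=gKFO?????? -> prefix_len=4
Fragment 2: offset=8 data="lR" -> buffer=gKFO????lR -> prefix_len=4
Fragment 3: offset=6 data="jw" -> buffer=gKFO??jwlR -> prefix_len=4
Fragment 4: offset=4 data="EM" -> buffer=gKFOEMjwlR -> prefix_len=10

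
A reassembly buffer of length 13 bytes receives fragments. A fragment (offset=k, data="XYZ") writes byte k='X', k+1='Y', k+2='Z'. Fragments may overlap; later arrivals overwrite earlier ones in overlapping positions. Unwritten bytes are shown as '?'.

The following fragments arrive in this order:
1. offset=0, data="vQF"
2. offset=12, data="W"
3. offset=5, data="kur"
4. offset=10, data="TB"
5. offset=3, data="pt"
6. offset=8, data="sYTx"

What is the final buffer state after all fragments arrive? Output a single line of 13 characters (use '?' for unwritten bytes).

Answer: vQFptkursYTxW

Derivation:
Fragment 1: offset=0 data="vQF" -> buffer=vQF??????????
Fragment 2: offset=12 data="W" -> buffer=vQF?????????W
Fragment 3: offset=5 data="kur" -> buffer=vQF??kur????W
Fragment 4: offset=10 data="TB" -> buffer=vQF??kur??TBW
Fragment 5: offset=3 data="pt" -> buffer=vQFptkur??TBW
Fragment 6: offset=8 data="sYTx" -> buffer=vQFptkursYTxW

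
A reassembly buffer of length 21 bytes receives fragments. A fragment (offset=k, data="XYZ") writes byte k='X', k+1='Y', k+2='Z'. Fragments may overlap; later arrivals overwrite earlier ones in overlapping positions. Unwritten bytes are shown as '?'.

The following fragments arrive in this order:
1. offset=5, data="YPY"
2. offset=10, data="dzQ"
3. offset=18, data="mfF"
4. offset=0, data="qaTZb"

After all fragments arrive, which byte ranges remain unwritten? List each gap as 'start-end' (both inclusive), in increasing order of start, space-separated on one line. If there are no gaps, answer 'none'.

Answer: 8-9 13-17

Derivation:
Fragment 1: offset=5 len=3
Fragment 2: offset=10 len=3
Fragment 3: offset=18 len=3
Fragment 4: offset=0 len=5
Gaps: 8-9 13-17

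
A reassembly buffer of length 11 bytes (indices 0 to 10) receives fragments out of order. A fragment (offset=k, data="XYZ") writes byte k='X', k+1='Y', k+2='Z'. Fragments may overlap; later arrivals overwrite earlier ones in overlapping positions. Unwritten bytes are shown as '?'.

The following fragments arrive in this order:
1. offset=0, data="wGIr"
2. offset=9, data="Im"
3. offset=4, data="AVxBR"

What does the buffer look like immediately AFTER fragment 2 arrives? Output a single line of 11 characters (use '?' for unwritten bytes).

Answer: wGIr?????Im

Derivation:
Fragment 1: offset=0 data="wGIr" -> buffer=wGIr???????
Fragment 2: offset=9 data="Im" -> buffer=wGIr?????Im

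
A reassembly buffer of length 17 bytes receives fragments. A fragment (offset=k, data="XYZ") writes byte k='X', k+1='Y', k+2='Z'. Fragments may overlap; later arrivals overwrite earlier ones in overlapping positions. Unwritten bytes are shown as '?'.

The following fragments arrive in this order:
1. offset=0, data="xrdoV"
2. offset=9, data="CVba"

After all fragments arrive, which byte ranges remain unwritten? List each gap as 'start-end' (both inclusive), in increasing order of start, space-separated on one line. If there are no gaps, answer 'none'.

Answer: 5-8 13-16

Derivation:
Fragment 1: offset=0 len=5
Fragment 2: offset=9 len=4
Gaps: 5-8 13-16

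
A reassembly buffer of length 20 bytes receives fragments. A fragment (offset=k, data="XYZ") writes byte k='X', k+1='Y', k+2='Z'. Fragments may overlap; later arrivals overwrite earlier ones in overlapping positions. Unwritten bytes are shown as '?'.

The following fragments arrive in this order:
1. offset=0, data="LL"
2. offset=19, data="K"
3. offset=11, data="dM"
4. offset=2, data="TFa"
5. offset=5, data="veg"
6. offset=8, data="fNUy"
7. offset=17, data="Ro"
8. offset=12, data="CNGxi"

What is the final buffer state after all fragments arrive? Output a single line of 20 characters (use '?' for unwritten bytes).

Fragment 1: offset=0 data="LL" -> buffer=LL??????????????????
Fragment 2: offset=19 data="K" -> buffer=LL?????????????????K
Fragment 3: offset=11 data="dM" -> buffer=LL?????????dM??????K
Fragment 4: offset=2 data="TFa" -> buffer=LLTFa??????dM??????K
Fragment 5: offset=5 data="veg" -> buffer=LLTFaveg???dM??????K
Fragment 6: offset=8 data="fNUy" -> buffer=LLTFavegfNUyM??????K
Fragment 7: offset=17 data="Ro" -> buffer=LLTFavegfNUyM????RoK
Fragment 8: offset=12 data="CNGxi" -> buffer=LLTFavegfNUyCNGxiRoK

Answer: LLTFavegfNUyCNGxiRoK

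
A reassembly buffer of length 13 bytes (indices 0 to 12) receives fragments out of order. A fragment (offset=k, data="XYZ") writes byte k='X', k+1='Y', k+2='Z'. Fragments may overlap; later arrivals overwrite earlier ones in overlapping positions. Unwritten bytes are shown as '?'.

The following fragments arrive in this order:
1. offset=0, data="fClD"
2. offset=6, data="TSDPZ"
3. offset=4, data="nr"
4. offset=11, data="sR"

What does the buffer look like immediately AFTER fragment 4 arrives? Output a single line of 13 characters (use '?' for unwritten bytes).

Answer: fClDnrTSDPZsR

Derivation:
Fragment 1: offset=0 data="fClD" -> buffer=fClD?????????
Fragment 2: offset=6 data="TSDPZ" -> buffer=fClD??TSDPZ??
Fragment 3: offset=4 data="nr" -> buffer=fClDnrTSDPZ??
Fragment 4: offset=11 data="sR" -> buffer=fClDnrTSDPZsR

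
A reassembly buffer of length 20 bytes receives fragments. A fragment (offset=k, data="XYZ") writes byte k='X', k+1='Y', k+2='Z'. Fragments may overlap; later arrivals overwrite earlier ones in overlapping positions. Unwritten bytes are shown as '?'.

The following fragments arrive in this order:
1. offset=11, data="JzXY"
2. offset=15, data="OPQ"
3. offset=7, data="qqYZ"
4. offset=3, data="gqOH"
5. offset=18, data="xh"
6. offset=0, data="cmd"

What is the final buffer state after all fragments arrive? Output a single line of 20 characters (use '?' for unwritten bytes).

Fragment 1: offset=11 data="JzXY" -> buffer=???????????JzXY?????
Fragment 2: offset=15 data="OPQ" -> buffer=???????????JzXYOPQ??
Fragment 3: offset=7 data="qqYZ" -> buffer=???????qqYZJzXYOPQ??
Fragment 4: offset=3 data="gqOH" -> buffer=???gqOHqqYZJzXYOPQ??
Fragment 5: offset=18 data="xh" -> buffer=???gqOHqqYZJzXYOPQxh
Fragment 6: offset=0 data="cmd" -> buffer=cmdgqOHqqYZJzXYOPQxh

Answer: cmdgqOHqqYZJzXYOPQxh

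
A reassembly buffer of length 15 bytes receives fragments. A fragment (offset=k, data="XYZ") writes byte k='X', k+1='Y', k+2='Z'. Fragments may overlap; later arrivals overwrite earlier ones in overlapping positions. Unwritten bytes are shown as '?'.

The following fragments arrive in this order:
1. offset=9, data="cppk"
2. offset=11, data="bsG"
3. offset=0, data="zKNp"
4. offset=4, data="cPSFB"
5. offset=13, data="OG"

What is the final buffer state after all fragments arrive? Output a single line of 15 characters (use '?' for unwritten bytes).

Answer: zKNpcPSFBcpbsOG

Derivation:
Fragment 1: offset=9 data="cppk" -> buffer=?????????cppk??
Fragment 2: offset=11 data="bsG" -> buffer=?????????cpbsG?
Fragment 3: offset=0 data="zKNp" -> buffer=zKNp?????cpbsG?
Fragment 4: offset=4 data="cPSFB" -> buffer=zKNpcPSFBcpbsG?
Fragment 5: offset=13 data="OG" -> buffer=zKNpcPSFBcpbsOG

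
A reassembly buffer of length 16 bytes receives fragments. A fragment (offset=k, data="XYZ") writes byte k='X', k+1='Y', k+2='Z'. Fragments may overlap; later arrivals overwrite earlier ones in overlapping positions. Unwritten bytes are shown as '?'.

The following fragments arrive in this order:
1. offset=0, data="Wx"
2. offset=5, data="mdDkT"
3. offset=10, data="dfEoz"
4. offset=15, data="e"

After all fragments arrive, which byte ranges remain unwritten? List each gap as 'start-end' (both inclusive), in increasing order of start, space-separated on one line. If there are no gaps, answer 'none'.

Answer: 2-4

Derivation:
Fragment 1: offset=0 len=2
Fragment 2: offset=5 len=5
Fragment 3: offset=10 len=5
Fragment 4: offset=15 len=1
Gaps: 2-4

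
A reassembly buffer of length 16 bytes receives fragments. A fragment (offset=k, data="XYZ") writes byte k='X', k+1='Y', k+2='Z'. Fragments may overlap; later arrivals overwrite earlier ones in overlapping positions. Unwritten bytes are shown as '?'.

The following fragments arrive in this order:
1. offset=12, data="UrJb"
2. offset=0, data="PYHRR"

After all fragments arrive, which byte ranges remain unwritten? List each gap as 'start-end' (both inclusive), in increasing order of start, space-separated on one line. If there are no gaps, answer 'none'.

Fragment 1: offset=12 len=4
Fragment 2: offset=0 len=5
Gaps: 5-11

Answer: 5-11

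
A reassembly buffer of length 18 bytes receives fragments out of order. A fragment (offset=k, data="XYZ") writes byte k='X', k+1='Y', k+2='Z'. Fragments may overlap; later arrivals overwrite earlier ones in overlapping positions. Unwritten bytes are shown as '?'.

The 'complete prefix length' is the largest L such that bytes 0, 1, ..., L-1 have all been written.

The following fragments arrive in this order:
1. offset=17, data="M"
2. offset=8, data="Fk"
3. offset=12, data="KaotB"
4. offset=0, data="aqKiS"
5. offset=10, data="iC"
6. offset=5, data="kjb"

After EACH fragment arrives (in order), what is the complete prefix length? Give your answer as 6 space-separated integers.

Answer: 0 0 0 5 5 18

Derivation:
Fragment 1: offset=17 data="M" -> buffer=?????????????????M -> prefix_len=0
Fragment 2: offset=8 data="Fk" -> buffer=????????Fk???????M -> prefix_len=0
Fragment 3: offset=12 data="KaotB" -> buffer=????????Fk??KaotBM -> prefix_len=0
Fragment 4: offset=0 data="aqKiS" -> buffer=aqKiS???Fk??KaotBM -> prefix_len=5
Fragment 5: offset=10 data="iC" -> buffer=aqKiS???FkiCKaotBM -> prefix_len=5
Fragment 6: offset=5 data="kjb" -> buffer=aqKiSkjbFkiCKaotBM -> prefix_len=18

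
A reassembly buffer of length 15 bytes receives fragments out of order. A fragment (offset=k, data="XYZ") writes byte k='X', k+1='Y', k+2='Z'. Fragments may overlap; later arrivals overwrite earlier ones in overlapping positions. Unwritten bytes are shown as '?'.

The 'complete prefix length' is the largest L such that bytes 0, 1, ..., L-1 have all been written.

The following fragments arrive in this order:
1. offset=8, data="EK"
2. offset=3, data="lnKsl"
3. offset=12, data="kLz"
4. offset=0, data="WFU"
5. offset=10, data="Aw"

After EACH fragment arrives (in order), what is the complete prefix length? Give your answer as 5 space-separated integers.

Fragment 1: offset=8 data="EK" -> buffer=????????EK????? -> prefix_len=0
Fragment 2: offset=3 data="lnKsl" -> buffer=???lnKslEK????? -> prefix_len=0
Fragment 3: offset=12 data="kLz" -> buffer=???lnKslEK??kLz -> prefix_len=0
Fragment 4: offset=0 data="WFU" -> buffer=WFUlnKslEK??kLz -> prefix_len=10
Fragment 5: offset=10 data="Aw" -> buffer=WFUlnKslEKAwkLz -> prefix_len=15

Answer: 0 0 0 10 15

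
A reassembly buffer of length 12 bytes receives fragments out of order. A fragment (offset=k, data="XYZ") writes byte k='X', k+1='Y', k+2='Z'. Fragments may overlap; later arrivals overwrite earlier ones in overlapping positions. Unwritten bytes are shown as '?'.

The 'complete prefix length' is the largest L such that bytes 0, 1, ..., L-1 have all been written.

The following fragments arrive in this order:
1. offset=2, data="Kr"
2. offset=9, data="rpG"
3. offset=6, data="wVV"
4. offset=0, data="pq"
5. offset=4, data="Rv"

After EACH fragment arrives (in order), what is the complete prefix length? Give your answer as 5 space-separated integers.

Fragment 1: offset=2 data="Kr" -> buffer=??Kr???????? -> prefix_len=0
Fragment 2: offset=9 data="rpG" -> buffer=??Kr?????rpG -> prefix_len=0
Fragment 3: offset=6 data="wVV" -> buffer=??Kr??wVVrpG -> prefix_len=0
Fragment 4: offset=0 data="pq" -> buffer=pqKr??wVVrpG -> prefix_len=4
Fragment 5: offset=4 data="Rv" -> buffer=pqKrRvwVVrpG -> prefix_len=12

Answer: 0 0 0 4 12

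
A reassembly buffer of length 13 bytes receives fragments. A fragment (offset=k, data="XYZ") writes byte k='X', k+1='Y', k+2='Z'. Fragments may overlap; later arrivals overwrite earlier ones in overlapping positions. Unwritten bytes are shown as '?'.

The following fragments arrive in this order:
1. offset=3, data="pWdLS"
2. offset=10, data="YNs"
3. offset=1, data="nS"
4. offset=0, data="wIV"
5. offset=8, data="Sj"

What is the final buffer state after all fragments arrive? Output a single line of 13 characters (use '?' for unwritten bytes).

Answer: wIVpWdLSSjYNs

Derivation:
Fragment 1: offset=3 data="pWdLS" -> buffer=???pWdLS?????
Fragment 2: offset=10 data="YNs" -> buffer=???pWdLS??YNs
Fragment 3: offset=1 data="nS" -> buffer=?nSpWdLS??YNs
Fragment 4: offset=0 data="wIV" -> buffer=wIVpWdLS??YNs
Fragment 5: offset=8 data="Sj" -> buffer=wIVpWdLSSjYNs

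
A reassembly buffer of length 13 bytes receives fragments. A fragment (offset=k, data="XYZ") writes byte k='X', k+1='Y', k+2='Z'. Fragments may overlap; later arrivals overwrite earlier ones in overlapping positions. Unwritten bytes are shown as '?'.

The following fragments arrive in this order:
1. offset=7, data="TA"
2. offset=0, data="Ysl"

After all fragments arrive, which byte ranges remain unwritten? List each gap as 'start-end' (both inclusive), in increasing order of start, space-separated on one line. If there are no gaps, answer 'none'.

Answer: 3-6 9-12

Derivation:
Fragment 1: offset=7 len=2
Fragment 2: offset=0 len=3
Gaps: 3-6 9-12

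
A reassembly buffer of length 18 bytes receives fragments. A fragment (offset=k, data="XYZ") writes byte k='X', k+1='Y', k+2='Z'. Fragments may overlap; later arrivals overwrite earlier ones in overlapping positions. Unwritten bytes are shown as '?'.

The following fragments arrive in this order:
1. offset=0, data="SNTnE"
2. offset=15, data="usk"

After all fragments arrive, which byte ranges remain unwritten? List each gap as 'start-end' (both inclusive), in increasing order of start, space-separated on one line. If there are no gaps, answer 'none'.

Fragment 1: offset=0 len=5
Fragment 2: offset=15 len=3
Gaps: 5-14

Answer: 5-14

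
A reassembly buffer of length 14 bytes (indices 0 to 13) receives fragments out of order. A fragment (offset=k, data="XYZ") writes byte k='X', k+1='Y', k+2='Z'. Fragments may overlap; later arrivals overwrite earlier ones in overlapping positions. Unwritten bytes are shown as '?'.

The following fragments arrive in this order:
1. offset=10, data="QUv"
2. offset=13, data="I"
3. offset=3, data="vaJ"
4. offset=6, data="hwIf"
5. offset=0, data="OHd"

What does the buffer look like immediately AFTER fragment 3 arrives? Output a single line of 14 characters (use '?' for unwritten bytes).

Answer: ???vaJ????QUvI

Derivation:
Fragment 1: offset=10 data="QUv" -> buffer=??????????QUv?
Fragment 2: offset=13 data="I" -> buffer=??????????QUvI
Fragment 3: offset=3 data="vaJ" -> buffer=???vaJ????QUvI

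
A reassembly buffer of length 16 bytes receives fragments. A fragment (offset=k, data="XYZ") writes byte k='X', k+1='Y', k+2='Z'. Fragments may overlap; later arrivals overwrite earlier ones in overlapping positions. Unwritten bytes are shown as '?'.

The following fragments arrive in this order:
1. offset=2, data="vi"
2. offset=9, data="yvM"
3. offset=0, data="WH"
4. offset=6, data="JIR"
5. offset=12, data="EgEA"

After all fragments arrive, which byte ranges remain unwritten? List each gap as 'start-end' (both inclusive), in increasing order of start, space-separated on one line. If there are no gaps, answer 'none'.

Answer: 4-5

Derivation:
Fragment 1: offset=2 len=2
Fragment 2: offset=9 len=3
Fragment 3: offset=0 len=2
Fragment 4: offset=6 len=3
Fragment 5: offset=12 len=4
Gaps: 4-5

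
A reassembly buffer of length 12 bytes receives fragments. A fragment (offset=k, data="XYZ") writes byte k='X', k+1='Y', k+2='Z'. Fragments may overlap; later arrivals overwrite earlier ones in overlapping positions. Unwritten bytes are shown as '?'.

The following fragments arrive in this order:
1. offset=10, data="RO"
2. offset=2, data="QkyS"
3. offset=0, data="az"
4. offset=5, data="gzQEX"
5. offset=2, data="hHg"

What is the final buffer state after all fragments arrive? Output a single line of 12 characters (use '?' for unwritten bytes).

Fragment 1: offset=10 data="RO" -> buffer=??????????RO
Fragment 2: offset=2 data="QkyS" -> buffer=??QkyS????RO
Fragment 3: offset=0 data="az" -> buffer=azQkyS????RO
Fragment 4: offset=5 data="gzQEX" -> buffer=azQkygzQEXRO
Fragment 5: offset=2 data="hHg" -> buffer=azhHggzQEXRO

Answer: azhHggzQEXRO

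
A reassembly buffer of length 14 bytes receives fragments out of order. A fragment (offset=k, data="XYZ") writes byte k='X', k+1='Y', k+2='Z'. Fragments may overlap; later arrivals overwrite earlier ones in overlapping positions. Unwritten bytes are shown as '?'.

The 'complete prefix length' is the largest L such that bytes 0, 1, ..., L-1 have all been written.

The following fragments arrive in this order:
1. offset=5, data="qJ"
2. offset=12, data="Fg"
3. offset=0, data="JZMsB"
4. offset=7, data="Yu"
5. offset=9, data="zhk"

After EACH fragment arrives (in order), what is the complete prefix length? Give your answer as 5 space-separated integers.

Fragment 1: offset=5 data="qJ" -> buffer=?????qJ??????? -> prefix_len=0
Fragment 2: offset=12 data="Fg" -> buffer=?????qJ?????Fg -> prefix_len=0
Fragment 3: offset=0 data="JZMsB" -> buffer=JZMsBqJ?????Fg -> prefix_len=7
Fragment 4: offset=7 data="Yu" -> buffer=JZMsBqJYu???Fg -> prefix_len=9
Fragment 5: offset=9 data="zhk" -> buffer=JZMsBqJYuzhkFg -> prefix_len=14

Answer: 0 0 7 9 14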